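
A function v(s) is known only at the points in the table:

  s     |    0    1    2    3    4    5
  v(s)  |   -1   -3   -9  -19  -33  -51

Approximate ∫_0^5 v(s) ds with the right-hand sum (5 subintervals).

-115

Δs = 1.
Sum = 1·[(-3) + (-9) + (-19) + (-33) + (-51)] = -115.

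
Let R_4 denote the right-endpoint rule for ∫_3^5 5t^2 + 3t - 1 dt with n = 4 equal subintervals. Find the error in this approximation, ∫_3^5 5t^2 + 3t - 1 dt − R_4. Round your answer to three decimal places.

-21.917

Exact integral: ∫_3^5 f(t) dt ≈ 185.33333.
R_4 = 207.25.
Error ≈ 185.33333 − 207.25 ≈ -21.917.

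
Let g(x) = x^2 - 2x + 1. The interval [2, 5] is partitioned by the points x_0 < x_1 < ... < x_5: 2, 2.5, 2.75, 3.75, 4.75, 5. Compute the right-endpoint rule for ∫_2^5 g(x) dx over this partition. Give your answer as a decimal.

27.515625

Subinterval widths: 0.5, 0.25, 1, 1, 0.25.
Right endpoints: 2.5, 2.75, 3.75, 4.75, 5.
g(2.5) = 2.25, g(2.75) = 3.0625, g(3.75) = 7.5625, g(4.75) = 14.0625, g(5) = 16.
Sum = Σ Δx_i · g(x_i).
Sum = 27.515625.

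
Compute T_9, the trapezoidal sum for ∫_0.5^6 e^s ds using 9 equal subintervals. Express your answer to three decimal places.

414.207

Δs = (6 − 0.5)/9 = 11/18.
f(0.5) ≈ 1.649, f(10/9) ≈ 3.038, f(31/18) ≈ 5.597, f(7/3) ≈ 10.312, f(53/18) ≈ 19.000, f(32/9) ≈ 35.007, f(25/6) ≈ 64.500, f(43/9) ≈ 118.840, f(97/18) ≈ 218.960, f(6) ≈ 403.429.
T_9 = (Δs/2)·[f(s_0) + 2f(s_1) + ... + 2f(s_{8}) + f(s_9)].
Sum ≈ 414.207.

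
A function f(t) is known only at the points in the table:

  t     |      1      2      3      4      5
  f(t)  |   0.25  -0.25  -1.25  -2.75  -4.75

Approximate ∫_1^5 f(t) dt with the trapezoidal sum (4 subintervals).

-6.5

Δt = 1.
T_4 = (1/2)·[0.25 + 2·(-0.25) + 2·(-1.25) + 2·(-2.75) + (-4.75)] = -6.5.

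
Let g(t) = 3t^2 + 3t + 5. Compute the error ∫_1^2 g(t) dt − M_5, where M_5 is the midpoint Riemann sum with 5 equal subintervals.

Exact integral: ∫_1^2 g(t) dt = 16.5.
M_5 = 16.49.
Error = 16.5 − 16.49 = 0.01.

0.01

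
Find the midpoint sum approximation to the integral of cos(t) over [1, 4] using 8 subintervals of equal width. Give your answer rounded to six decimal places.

Δt = (4 − 1)/8 = 0.375.
Midpoints: 1.1875, 1.5625, 1.9375, 2.3125, 2.6875, 3.0625, 3.4375, 3.8125.
f(1.1875) ≈ 0.373980, f(1.5625) ≈ 0.008296, f(1.9375) ≈ -0.358540, f(2.3125) ≈ -0.675545, f(2.6875) ≈ -0.898659, f(3.0625) ≈ -0.996874, f(3.4375) ≈ -0.956538, f(3.8125) ≈ -0.783258.
Sum = Δt · [f(1.1875) + f(1.5625) + f(1.9375) + ...].
Sum ≈ -1.607677.

-1.607677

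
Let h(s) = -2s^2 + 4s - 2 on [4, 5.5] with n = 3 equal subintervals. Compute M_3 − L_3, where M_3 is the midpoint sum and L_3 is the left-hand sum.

M_3 = -42.6875.
L_3 = -37.25.
M_3 − L_3 = -5.4375.

-5.4375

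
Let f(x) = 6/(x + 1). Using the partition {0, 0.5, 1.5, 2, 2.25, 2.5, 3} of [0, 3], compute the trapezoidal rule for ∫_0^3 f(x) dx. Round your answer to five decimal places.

8.52940

Subinterval widths: 0.5, 1, 0.5, 0.25, 0.25, 0.5.
f(0) = 6, f(0.5) = 4, f(1.5) = 2.4, f(2) = 2, f(2.25) = 24/13, f(2.5) = 12/7, f(3) = 1.5.
On each subinterval the trapezoid contributes (Δx_i/2)·[f(x_{i-1}) + f(x_i)].
Sum ≈ 8.52940.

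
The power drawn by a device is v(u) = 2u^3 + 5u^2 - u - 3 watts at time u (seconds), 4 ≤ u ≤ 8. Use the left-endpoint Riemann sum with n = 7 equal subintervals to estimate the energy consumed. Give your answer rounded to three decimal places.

Δu = (8 − 4)/7 = 4/7.
Left endpoints: 4, 32/7, 36/7, 40/7, 44/7, 48/7, 52/7.
v(4) = 201, v(32/7) = 98779/343, v(36/7) = 135879/343, v(40/7) = 181011/343, v(44/7) = 234943/343, v(48/7) = 298443/343, v(52/7) = 372279/343.
Sum = Δu · [v(4) + v(32/7) + v(36/7) + ...].
Sum ≈ 2316.163.

2316.163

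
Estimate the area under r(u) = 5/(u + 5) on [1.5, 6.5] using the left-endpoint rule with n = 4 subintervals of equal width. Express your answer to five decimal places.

3.07219

Δu = (6.5 − 1.5)/4 = 1.25.
Left endpoints: 1.5, 2.75, 4, 5.25.
r(1.5) = 10/13, r(2.75) = 20/31, r(4) = 5/9, r(5.25) = 20/41.
Sum = Δu · [r(1.5) + r(2.75) + r(4) + r(5.25)].
Sum ≈ 3.07219.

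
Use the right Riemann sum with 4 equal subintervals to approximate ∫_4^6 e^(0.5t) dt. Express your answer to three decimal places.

Δt = (6 − 4)/4 = 0.5.
Right endpoints: 4.5, 5, 5.5, 6.
f(4.5) ≈ 9.488, f(5) ≈ 12.182, f(5.5) ≈ 15.643, f(6) ≈ 20.086.
Sum = Δt · [f(4.5) + f(5) + f(5.5) + f(6)].
Sum ≈ 28.699.

28.699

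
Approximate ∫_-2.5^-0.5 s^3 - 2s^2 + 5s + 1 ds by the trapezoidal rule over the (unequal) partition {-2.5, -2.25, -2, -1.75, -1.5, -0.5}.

Subinterval widths: 0.25, 0.25, 0.25, 0.25, 1.
f(-2.5) = -39.625, f(-2.25) = -31.765625, f(-2) = -25, f(-1.75) = -19.234375, f(-1.5) = -14.375, f(-0.5) = -2.125.
On each subinterval the trapezoid contributes (Δs_i/2)·[f(s_{i-1}) + f(s_i)].
Sum = -34.

-34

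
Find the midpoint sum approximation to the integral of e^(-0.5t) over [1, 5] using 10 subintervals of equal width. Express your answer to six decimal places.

Δt = (5 − 1)/10 = 0.4.
Midpoints: 1.2, 1.6, 2, 2.4, 2.8, 3.2, 3.6, 4, 4.4, 4.8.
f(1.2) ≈ 0.548812, f(1.6) ≈ 0.449329, f(2) ≈ 0.367879, f(2.4) ≈ 0.301194, f(2.8) ≈ 0.246597, f(3.2) ≈ 0.201897, f(3.6) ≈ 0.165299, f(4) ≈ 0.135335, f(4.4) ≈ 0.110803, f(4.8) ≈ 0.090718.
Sum = Δt · [f(1.2) + f(1.6) + f(2) + ...].
Sum ≈ 1.047145.

1.047145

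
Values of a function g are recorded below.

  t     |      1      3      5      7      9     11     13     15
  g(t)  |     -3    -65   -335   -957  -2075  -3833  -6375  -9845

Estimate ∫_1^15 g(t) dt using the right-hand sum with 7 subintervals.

-46970

Δt = 2.
Sum = 2·[(-65) + (-335) + (-957) + (-2075) + (-3833) + (-6375) + (-9845)] = -46970.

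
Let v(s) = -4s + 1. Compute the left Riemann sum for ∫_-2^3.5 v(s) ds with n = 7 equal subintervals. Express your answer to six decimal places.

Δs = (3.5 − (-2))/7 = 11/14.
Left endpoints: -2, -17/14, -3/7, 5/14, 8/7, 27/14, 19/7.
v(-2) = 9, v(-17/14) = 41/7, v(-3/7) = 19/7, v(5/14) = -3/7, v(8/7) = -25/7, v(27/14) = -47/7, v(19/7) = -69/7.
Sum = Δs · [v(-2) + v(-17/14) + v(-3/7) + ...].
Sum ≈ -2.357143.

-2.357143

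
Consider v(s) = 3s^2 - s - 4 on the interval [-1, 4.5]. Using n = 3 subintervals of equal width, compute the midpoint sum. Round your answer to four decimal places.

Δs = (4.5 − (-1))/3 = 11/6.
Midpoints: -1/12, 1.75, 43/12.
v(-1/12) = -187/48, v(1.75) = 3.4375, v(43/12) = 30.9375.
Sum = Δs · [v(-1/12) + v(1.75) + v(43/12)].
Sum ≈ 55.8785.

55.8785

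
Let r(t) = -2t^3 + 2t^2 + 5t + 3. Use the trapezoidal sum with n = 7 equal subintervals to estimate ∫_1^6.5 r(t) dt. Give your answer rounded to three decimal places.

Δt = (6.5 − 1)/7 = 11/14.
r(1) = 8, r(25/14) = 9491/1372, r(18/7) = -1689/343, r(47/14) = -45751/1372, r(29/7) = -28870/343, r(69/14) = -223929/1372, r(40/7) = -94771/343, r(6.5) = -429.25.
T_7 = (Δt/2)·[r(t_0) + 2r(t_1) + ... + 2r(t_{6}) + r(t_7)].
Sum ≈ -601.591.

-601.591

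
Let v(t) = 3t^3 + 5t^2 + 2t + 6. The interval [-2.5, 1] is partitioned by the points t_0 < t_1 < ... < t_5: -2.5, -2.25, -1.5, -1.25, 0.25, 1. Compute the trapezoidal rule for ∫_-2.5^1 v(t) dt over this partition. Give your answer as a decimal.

Subinterval widths: 0.25, 0.75, 0.25, 1.5, 0.75.
v(-2.5) = -14.625, v(-2.25) = -7.359375, v(-1.5) = 4.125, v(-1.25) = 5.453125, v(0.25) = 6.859375, v(1) = 16.
On each subinterval the trapezoid contributes (Δt_i/2)·[v(t_{i-1}) + v(t_i)].
Sum = 15.04296875.

15.04296875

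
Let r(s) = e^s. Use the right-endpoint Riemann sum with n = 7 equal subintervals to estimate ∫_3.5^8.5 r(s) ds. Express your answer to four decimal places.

6830.9106

Δs = (8.5 − 3.5)/7 = 5/7.
Right endpoints: 59/14, 69/14, 79/14, 89/14, 99/14, 109/14, 8.5.
r(59/14) ≈ 67.6458, r(69/14) ≈ 138.1820, r(79/14) ≈ 282.2680, r(89/14) ≈ 576.5966, r(99/14) ≈ 1177.8294, r(109/14) ≈ 2405.9841, r(8.5) ≈ 4914.7688.
Sum = Δs · [r(59/14) + r(69/14) + r(79/14) + ...].
Sum ≈ 6830.9106.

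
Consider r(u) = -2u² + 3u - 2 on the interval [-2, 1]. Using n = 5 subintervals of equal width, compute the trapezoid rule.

Δu = (1 − (-2))/5 = 0.6.
r(-2) = -16, r(-1.4) = -10.12, r(-0.8) = -5.68, r(-0.2) = -2.68, r(0.4) = -1.12, r(1) = -1.
T_5 = (Δu/2)·[r(u_0) + 2r(u_1) + ... + 2r(u_{4}) + r(u_5)].
Sum = -16.86.

-16.86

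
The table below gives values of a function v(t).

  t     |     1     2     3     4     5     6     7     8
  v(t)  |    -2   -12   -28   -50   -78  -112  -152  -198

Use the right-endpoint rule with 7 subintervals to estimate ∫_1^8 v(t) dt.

Δt = 1.
Sum = 1·[(-12) + (-28) + (-50) + (-78) + (-112) + (-152) + (-198)] = -630.

-630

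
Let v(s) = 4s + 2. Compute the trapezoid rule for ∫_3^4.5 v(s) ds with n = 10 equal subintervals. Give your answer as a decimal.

25.5

Δs = (4.5 − 3)/10 = 0.15.
v(3) = 14, v(3.15) = 14.6, v(3.3) = 15.2, v(3.45) = 15.8, v(3.6) = 16.4, v(3.75) = 17, v(3.9) = 17.6, v(4.05) = 18.2, v(4.2) = 18.8, v(4.35) = 19.4, v(4.5) = 20.
T_10 = (Δs/2)·[v(s_0) + 2v(s_1) + ... + 2v(s_{9}) + v(s_10)].
Sum = 25.5.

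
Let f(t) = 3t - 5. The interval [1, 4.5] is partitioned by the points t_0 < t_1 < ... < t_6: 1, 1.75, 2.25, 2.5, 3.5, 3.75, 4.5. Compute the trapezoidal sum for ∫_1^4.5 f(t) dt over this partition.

Subinterval widths: 0.75, 0.5, 0.25, 1, 0.25, 0.75.
f(1) = -2, f(1.75) = 0.25, f(2.25) = 1.75, f(2.5) = 2.5, f(3.5) = 5.5, f(3.75) = 6.25, f(4.5) = 8.5.
On each subinterval the trapezoid contributes (Δt_i/2)·[f(t_{i-1}) + f(t_i)].
Sum = 11.375.

11.375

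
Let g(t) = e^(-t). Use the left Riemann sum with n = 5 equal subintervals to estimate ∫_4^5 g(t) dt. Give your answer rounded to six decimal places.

0.012774

Δt = (5 − 4)/5 = 0.2.
Left endpoints: 4, 4.2, 4.4, 4.6, 4.8.
g(4) ≈ 0.018316, g(4.2) ≈ 0.014996, g(4.4) ≈ 0.012277, g(4.6) ≈ 0.010052, g(4.8) ≈ 0.008230.
Sum = Δt · [g(4) + g(4.2) + g(4.4) + g(4.6) + g(4.8)].
Sum ≈ 0.012774.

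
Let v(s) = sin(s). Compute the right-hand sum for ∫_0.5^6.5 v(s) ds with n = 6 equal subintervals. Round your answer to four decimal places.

-0.2228

Δs = (6.5 − 0.5)/6 = 1.
Right endpoints: 1.5, 2.5, 3.5, 4.5, 5.5, 6.5.
v(1.5) ≈ 0.9975, v(2.5) ≈ 0.5985, v(3.5) ≈ -0.3508, v(4.5) ≈ -0.9775, v(5.5) ≈ -0.7055, v(6.5) ≈ 0.2151.
Sum = Δs · [v(1.5) + v(2.5) + v(3.5) + ...].
Sum ≈ -0.2228.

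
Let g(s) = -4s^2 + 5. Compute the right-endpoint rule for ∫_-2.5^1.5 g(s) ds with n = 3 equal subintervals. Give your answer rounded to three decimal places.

0.593

Δs = (1.5 − (-2.5))/3 = 4/3.
Right endpoints: -7/6, 1/6, 1.5.
g(-7/6) = -4/9, g(1/6) = 44/9, g(1.5) = -4.
Sum = Δs · [g(-7/6) + g(1/6) + g(1.5)].
Sum ≈ 0.593.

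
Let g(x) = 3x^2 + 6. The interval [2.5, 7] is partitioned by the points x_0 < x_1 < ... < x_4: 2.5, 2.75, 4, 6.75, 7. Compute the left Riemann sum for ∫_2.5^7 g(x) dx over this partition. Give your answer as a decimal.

226.21875

Subinterval widths: 0.25, 1.25, 2.75, 0.25.
Left endpoints: 2.5, 2.75, 4, 6.75.
g(2.5) = 24.75, g(2.75) = 28.6875, g(4) = 54, g(6.75) = 142.6875.
Sum = Σ Δx_i · g(x_i).
Sum = 226.21875.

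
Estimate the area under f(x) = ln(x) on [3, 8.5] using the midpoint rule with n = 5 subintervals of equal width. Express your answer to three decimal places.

Δx = (8.5 − 3)/5 = 1.1.
Midpoints: 3.55, 4.65, 5.75, 6.85, 7.95.
f(3.55) ≈ 1.267, f(4.65) ≈ 1.537, f(5.75) ≈ 1.749, f(6.85) ≈ 1.924, f(7.95) ≈ 2.073.
Sum = Δx · [f(3.55) + f(4.65) + f(5.75) + f(6.85) + f(7.95)].
Sum ≈ 9.405.

9.405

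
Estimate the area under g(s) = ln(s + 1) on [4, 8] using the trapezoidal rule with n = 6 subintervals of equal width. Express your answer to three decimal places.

7.725

Δs = (8 − 4)/6 = 2/3.
g(4) ≈ 1.609, g(14/3) ≈ 1.735, g(16/3) ≈ 1.846, g(6) ≈ 1.946, g(20/3) ≈ 2.037, g(22/3) ≈ 2.120, g(8) ≈ 2.197.
T_6 = (Δs/2)·[g(s_0) + 2g(s_1) + ... + 2g(s_{5}) + g(s_6)].
Sum ≈ 7.725.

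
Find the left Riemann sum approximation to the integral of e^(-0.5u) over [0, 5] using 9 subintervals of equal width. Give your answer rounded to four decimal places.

2.1026

Δu = (5 − 0)/9 = 5/9.
Left endpoints: 0, 5/9, 10/9, 5/3, 20/9, 25/9, 10/3, 35/9, 40/9.
f(0) ≈ 1.0000, f(5/9) ≈ 0.7575, f(10/9) ≈ 0.5738, f(5/3) ≈ 0.4346, f(20/9) ≈ 0.3292, f(25/9) ≈ 0.2494, f(10/3) ≈ 0.1889, f(35/9) ≈ 0.1431, f(40/9) ≈ 0.1084.
Sum = Δu · [f(0) + f(5/9) + f(10/9) + ...].
Sum ≈ 2.1026.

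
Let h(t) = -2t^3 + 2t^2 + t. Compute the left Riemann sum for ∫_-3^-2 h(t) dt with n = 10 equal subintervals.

Δt = (-2 − (-3))/10 = 0.1.
Left endpoints: -3, -2.9, -2.8, -2.7, -2.6, -2.5, -2.4, -2.3, -2.2, -2.1.
h(-3) = 69, h(-2.9) = 62.698, h(-2.8) = 56.784, h(-2.7) = 51.246, h(-2.6) = 46.072, h(-2.5) = 41.25, h(-2.4) = 36.768, h(-2.3) = 32.614, h(-2.2) = 28.776, h(-2.1) = 25.242.
Sum = Δt · [h(-3) + h(-2.9) + h(-2.8) + ...].
Sum = 45.045.

45.045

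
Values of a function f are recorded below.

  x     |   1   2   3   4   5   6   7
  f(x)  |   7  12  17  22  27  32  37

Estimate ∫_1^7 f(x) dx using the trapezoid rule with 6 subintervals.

Δx = 1.
T_6 = (1/2)·[7 + 2·12 + 2·17 + 2·22 + 2·27 + 2·32 + 37] = 132.

132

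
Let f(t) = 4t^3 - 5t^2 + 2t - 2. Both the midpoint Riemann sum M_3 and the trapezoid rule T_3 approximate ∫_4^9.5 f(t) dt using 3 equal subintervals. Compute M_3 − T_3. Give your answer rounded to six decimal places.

M_3 ≈ 6512.94212963.
T_3 ≈ 6864.17824074.
M_3 − T_3 ≈ -351.236111.

-351.236111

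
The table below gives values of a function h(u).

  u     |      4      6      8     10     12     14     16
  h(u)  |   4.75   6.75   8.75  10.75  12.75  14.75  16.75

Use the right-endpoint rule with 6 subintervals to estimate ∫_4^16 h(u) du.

Δu = 2.
Sum = 2·[6.75 + 8.75 + 10.75 + 12.75 + 14.75 + 16.75] = 141.

141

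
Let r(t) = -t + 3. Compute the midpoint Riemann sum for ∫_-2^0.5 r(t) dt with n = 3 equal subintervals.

Δt = (0.5 − (-2))/3 = 5/6.
Midpoints: -19/12, -0.75, 1/12.
r(-19/12) = 55/12, r(-0.75) = 3.75, r(1/12) = 35/12.
Sum = Δt · [r(-19/12) + r(-0.75) + r(1/12)].
Sum = 9.375.

9.375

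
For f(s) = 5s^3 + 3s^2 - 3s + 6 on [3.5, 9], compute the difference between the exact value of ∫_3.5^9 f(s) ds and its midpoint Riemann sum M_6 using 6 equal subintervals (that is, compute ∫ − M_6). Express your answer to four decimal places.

Exact integral: ∫_3.5^9 f(s) ds = 8629.671875.
M_6 ≈ 8592.410807.
Error ≈ 8629.671875 − 8592.410807 ≈ 37.2611.

37.2611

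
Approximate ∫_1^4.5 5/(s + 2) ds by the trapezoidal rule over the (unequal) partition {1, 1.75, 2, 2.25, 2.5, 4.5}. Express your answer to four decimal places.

3.9175

Subinterval widths: 0.75, 0.25, 0.25, 0.25, 2.
f(1) = 5/3, f(1.75) = 4/3, f(2) = 1.25, f(2.25) = 20/17, f(2.5) = 10/9, f(4.5) = 10/13.
On each subinterval the trapezoid contributes (Δs_i/2)·[f(s_{i-1}) + f(s_i)].
Sum ≈ 3.9175.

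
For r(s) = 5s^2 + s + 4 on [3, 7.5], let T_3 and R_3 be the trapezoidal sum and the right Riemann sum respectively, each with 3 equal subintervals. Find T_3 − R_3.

T_3 = 708.1875.
R_3 = 888.75.
T_3 − R_3 = -180.5625.

-180.5625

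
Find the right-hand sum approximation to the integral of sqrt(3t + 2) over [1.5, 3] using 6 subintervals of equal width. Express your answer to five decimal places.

Δt = (3 − 1.5)/6 = 0.25.
Right endpoints: 1.75, 2, 2.25, 2.5, 2.75, 3.
f(1.75) ≈ 2.69258, f(2) ≈ 2.82843, f(2.25) ≈ 2.95804, f(2.5) ≈ 3.08221, f(2.75) ≈ 3.20156, f(3) ≈ 3.31662.
Sum = Δt · [f(1.75) + f(2) + f(2.25) + ...].
Sum ≈ 4.51986.

4.51986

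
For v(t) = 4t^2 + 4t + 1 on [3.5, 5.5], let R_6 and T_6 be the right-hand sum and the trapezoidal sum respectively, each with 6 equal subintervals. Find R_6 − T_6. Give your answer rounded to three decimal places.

R_6 ≈ 216.14815.
T_6 ≈ 202.81481.
R_6 − T_6 ≈ 13.333.

13.333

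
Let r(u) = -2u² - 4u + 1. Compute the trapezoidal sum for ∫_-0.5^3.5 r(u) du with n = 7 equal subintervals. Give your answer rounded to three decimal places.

-49.102

Δu = (3.5 − (-0.5))/7 = 4/7.
r(-0.5) = 2.5, r(1/14) = 69/98, r(9/14) = -235/98, r(17/14) = -667/98, r(25/14) = -1227/98, r(33/14) = -1915/98, r(41/14) = -2731/98, r(3.5) = -37.5.
T_7 = (Δu/2)·[r(u_0) + 2r(u_1) + ... + 2r(u_{6}) + r(u_7)].
Sum ≈ -49.102.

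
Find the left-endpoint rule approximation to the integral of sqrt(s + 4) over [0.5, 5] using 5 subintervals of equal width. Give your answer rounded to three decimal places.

Δs = (5 − 0.5)/5 = 0.9.
Left endpoints: 0.5, 1.4, 2.3, 3.2, 4.1.
f(0.5) ≈ 2.121, f(1.4) ≈ 2.324, f(2.3) ≈ 2.510, f(3.2) ≈ 2.683, f(4.1) ≈ 2.846.
Sum = Δs · [f(0.5) + f(1.4) + f(2.3) + f(3.2) + f(4.1)].
Sum ≈ 11.236.

11.236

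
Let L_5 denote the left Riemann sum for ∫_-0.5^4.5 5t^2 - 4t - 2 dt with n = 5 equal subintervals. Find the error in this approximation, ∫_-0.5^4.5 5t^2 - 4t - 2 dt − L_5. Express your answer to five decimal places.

35.83333

Exact integral: ∫_-0.5^4.5 f(t) dt ≈ 102.0833333.
L_5 = 66.25.
Error ≈ 102.0833333 − 66.25 ≈ 35.83333.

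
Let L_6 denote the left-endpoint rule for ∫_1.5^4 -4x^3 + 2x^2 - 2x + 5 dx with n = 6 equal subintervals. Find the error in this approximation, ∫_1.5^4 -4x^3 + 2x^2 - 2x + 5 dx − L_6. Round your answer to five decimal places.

-43.59086

Exact integral: ∫_1.5^4 f(x) dx ≈ -211.7708333.
L_6 ≈ -168.1799769.
Error ≈ -211.7708333 − (-168.1799769) ≈ -43.59086.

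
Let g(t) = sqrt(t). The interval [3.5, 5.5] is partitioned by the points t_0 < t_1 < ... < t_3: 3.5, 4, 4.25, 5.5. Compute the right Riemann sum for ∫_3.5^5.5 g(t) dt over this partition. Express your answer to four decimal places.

4.4469

Subinterval widths: 0.5, 0.25, 1.25.
Right endpoints: 4, 4.25, 5.5.
g(4) ≈ 2.0000, g(4.25) ≈ 2.0616, g(5.5) ≈ 2.3452.
Sum = Σ Δt_i · g(t_i).
Sum ≈ 4.4469.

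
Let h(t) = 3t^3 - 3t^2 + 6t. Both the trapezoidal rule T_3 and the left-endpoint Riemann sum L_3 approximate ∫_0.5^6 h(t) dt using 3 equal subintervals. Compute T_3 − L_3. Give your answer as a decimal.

525.59375

T_3 ≈ 944.2048611.
L_3 ≈ 418.6111111.
T_3 − L_3 = 525.59375.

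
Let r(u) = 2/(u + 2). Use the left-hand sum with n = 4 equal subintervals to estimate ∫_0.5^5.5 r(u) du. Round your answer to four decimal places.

Δu = (5.5 − 0.5)/4 = 1.25.
Left endpoints: 0.5, 1.75, 3, 4.25.
r(0.5) = 0.8, r(1.75) = 8/15, r(3) = 0.4, r(4.25) = 0.32.
Sum = Δu · [r(0.5) + r(1.75) + r(3) + r(4.25)].
Sum ≈ 2.5667.

2.5667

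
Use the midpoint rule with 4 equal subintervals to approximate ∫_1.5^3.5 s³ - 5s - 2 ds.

Δs = (3.5 − 1.5)/4 = 0.5.
Midpoints: 1.75, 2.25, 2.75, 3.25.
f(1.75) = -5.390625, f(2.25) = -1.859375, f(2.75) = 5.046875, f(3.25) = 16.078125.
Sum = Δs · [f(1.75) + f(2.25) + f(2.75) + f(3.25)].
Sum = 6.9375.

6.9375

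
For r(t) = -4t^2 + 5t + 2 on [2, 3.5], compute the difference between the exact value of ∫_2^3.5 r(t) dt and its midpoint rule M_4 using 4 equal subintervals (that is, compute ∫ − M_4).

-0.0703125

Exact integral: ∫_2^3.5 r(t) dt = -22.875.
M_4 = -22.8046875.
Error = -22.875 − (-22.8046875) = -0.0703125.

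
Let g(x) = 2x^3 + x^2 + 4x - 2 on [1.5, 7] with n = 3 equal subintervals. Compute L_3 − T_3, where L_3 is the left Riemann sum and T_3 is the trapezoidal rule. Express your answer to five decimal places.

L_3 ≈ 789.6574074.
T_3 ≈ 1475.3240741.
L_3 − T_3 ≈ -685.66667.

-685.66667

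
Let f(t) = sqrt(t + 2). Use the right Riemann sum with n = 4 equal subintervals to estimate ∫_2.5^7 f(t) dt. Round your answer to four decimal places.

Δt = (7 − 2.5)/4 = 1.125.
Right endpoints: 3.625, 4.75, 5.875, 7.
f(3.625) ≈ 2.3717, f(4.75) ≈ 2.5981, f(5.875) ≈ 2.8062, f(7) ≈ 3.0000.
Sum = Δt · [f(3.625) + f(4.75) + f(5.875) + f(7)].
Sum ≈ 12.1230.

12.1230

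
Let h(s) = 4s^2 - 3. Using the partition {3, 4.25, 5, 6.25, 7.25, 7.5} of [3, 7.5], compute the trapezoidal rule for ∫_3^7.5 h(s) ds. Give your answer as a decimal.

516.5625

Subinterval widths: 1.25, 0.75, 1.25, 1, 0.25.
h(3) = 33, h(4.25) = 69.25, h(5) = 97, h(6.25) = 153.25, h(7.25) = 207.25, h(7.5) = 222.
On each subinterval the trapezoid contributes (Δs_i/2)·[h(s_{i-1}) + h(s_i)].
Sum = 516.5625.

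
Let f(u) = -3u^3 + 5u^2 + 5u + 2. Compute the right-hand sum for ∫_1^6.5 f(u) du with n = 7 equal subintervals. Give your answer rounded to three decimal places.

-1014.806

Δu = (6.5 − 1)/7 = 11/14.
Right endpoints: 25/14, 18/7, 47/14, 29/7, 69/14, 40/7, 6.5.
f(25/14) = 26863/2744, f(18/7) = -1060/343, f(47/14) = -105291/2744, f(29/7) = -35941/343, f(69/14) = -579149/2744, f(40/7) = -125514/343, f(6.5) = -578.125.
Sum = Δu · [f(25/14) + f(18/7) + f(47/14) + ...].
Sum ≈ -1014.806.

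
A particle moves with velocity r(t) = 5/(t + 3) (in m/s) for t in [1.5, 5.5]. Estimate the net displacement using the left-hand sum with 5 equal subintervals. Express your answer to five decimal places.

3.39853

Δt = (5.5 − 1.5)/5 = 0.8.
Left endpoints: 1.5, 2.3, 3.1, 3.9, 4.7.
r(1.5) = 10/9, r(2.3) = 50/53, r(3.1) = 50/61, r(3.9) = 50/69, r(4.7) = 50/77.
Sum = Δt · [r(1.5) + r(2.3) + r(3.1) + r(3.9) + r(4.7)].
Sum ≈ 3.39853.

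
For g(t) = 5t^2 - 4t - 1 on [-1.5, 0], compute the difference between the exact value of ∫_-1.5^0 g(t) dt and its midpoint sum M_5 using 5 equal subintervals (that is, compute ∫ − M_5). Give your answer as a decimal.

0.05625

Exact integral: ∫_-1.5^0 g(t) dt = 8.625.
M_5 = 8.56875.
Error = 8.625 − 8.56875 = 0.05625.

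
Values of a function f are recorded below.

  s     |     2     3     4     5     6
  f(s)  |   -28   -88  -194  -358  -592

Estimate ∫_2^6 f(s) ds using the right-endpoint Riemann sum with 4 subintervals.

-1232

Δs = 1.
Sum = 1·[(-88) + (-194) + (-358) + (-592)] = -1232.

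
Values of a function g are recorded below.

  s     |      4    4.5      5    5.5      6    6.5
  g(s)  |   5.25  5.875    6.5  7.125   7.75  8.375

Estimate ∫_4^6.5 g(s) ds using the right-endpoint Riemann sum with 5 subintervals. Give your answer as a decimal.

Δs = 0.5.
Sum = 0.5·[5.875 + 6.5 + 7.125 + 7.75 + 8.375] = 17.8125.

17.8125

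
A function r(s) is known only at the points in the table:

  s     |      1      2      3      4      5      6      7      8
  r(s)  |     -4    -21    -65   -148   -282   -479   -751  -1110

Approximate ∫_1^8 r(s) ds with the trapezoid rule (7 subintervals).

Δs = 1.
T_7 = (1/2)·[(-4) + 2·(-21) + 2·(-65) + 2·(-148) + 2·(-282) + 2·(-479) + 2·(-751) + (-1110)] = -2303.

-2303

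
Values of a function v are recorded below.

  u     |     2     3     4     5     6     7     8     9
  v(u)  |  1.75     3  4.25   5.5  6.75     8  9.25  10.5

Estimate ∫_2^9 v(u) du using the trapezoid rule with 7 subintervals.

Δu = 1.
T_7 = (1/2)·[1.75 + 2·3 + 2·4.25 + 2·5.5 + 2·6.75 + 2·8 + 2·9.25 + 10.5] = 42.875.

42.875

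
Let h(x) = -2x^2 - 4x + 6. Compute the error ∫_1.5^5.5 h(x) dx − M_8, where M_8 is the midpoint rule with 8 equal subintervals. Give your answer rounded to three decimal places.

-0.167

Exact integral: ∫_1.5^5.5 h(x) dx ≈ -140.66667.
M_8 = -140.5.
Error ≈ -140.66667 − (-140.5) ≈ -0.167.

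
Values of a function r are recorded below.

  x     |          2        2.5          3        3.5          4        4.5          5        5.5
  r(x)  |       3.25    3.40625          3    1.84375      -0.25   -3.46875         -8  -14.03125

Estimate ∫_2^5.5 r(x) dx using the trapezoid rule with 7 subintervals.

Δx = 0.5.
T_7 = (0.5/2)·[3.25 + 2·3.40625 + 2·3 + 2·1.84375 + 2·(-0.25) + 2·(-3.46875) + 2·(-8) + (-14.03125)] = -4.4296875.

-4.4296875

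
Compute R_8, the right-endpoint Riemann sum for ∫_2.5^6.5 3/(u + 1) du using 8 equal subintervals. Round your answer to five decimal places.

Δu = (6.5 − 2.5)/8 = 0.5.
Right endpoints: 3, 3.5, 4, 4.5, 5, 5.5, 6, 6.5.
f(3) = 0.75, f(3.5) = 2/3, f(4) = 0.6, f(4.5) = 6/11, f(5) = 0.5, f(5.5) = 6/13, f(6) = 3/7, f(6.5) = 0.4.
Sum = Δu · [f(3) + f(3.5) + f(4) + ...].
Sum ≈ 2.17612.

2.17612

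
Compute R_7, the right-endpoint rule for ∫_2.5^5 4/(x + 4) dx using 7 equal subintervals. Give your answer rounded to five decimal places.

1.27165

Δx = (5 − 2.5)/7 = 5/14.
Right endpoints: 20/7, 45/14, 25/7, 55/14, 30/7, 65/14, 5.
f(20/7) = 7/12, f(45/14) = 56/101, f(25/7) = 28/53, f(55/14) = 56/111, f(30/7) = 14/29, f(65/14) = 56/121, f(5) = 4/9.
Sum = Δx · [f(20/7) + f(45/14) + f(25/7) + ...].
Sum ≈ 1.27165.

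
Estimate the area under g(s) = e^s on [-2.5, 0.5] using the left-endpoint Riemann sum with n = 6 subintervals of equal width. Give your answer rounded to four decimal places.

Δs = (0.5 − (-2.5))/6 = 0.5.
Left endpoints: -2.5, -2, -1.5, -1, -0.5, 0.
g(-2.5) ≈ 0.0821, g(-2) ≈ 0.1353, g(-1.5) ≈ 0.2231, g(-1) ≈ 0.3679, g(-0.5) ≈ 0.6065, g(0) ≈ 1.0000.
Sum = Δs · [g(-2.5) + g(-2) + g(-1.5) + ...].
Sum ≈ 1.2075.

1.2075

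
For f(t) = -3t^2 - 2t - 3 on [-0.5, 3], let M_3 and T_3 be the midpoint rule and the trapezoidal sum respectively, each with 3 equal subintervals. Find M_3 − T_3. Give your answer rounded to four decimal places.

M_3 ≈ -45.184028.
T_3 ≈ -48.756944.
M_3 − T_3 ≈ 3.5729.

3.5729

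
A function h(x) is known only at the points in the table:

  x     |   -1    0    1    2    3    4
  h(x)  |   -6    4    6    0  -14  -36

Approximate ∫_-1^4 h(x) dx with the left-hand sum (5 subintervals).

-10

Δx = 1.
Sum = 1·[(-6) + 4 + 6 + 0 + (-14)] = -10.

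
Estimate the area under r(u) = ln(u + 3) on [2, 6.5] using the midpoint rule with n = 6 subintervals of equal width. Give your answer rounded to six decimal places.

Δu = (6.5 − 2)/6 = 0.75.
Midpoints: 2.375, 3.125, 3.875, 4.625, 5.375, 6.125.
r(2.375) ≈ 1.681759, r(3.125) ≈ 1.812379, r(3.875) ≈ 1.927892, r(4.625) ≈ 2.031432, r(5.375) ≈ 2.125251, r(6.125) ≈ 2.211018.
Sum = Δu · [r(2.375) + r(3.125) + r(3.875) + ...].
Sum ≈ 8.842298.

8.842298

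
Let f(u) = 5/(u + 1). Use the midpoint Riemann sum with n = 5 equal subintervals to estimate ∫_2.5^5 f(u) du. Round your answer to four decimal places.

2.6922

Δu = (5 − 2.5)/5 = 0.5.
Midpoints: 2.75, 3.25, 3.75, 4.25, 4.75.
f(2.75) = 4/3, f(3.25) = 20/17, f(3.75) = 20/19, f(4.25) = 20/21, f(4.75) = 20/23.
Sum = Δu · [f(2.75) + f(3.25) + f(3.75) + f(4.25) + f(4.75)].
Sum ≈ 2.6922.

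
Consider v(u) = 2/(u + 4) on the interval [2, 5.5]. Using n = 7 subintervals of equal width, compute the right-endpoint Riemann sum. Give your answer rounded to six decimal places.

Δu = (5.5 − 2)/7 = 0.5.
Right endpoints: 2.5, 3, 3.5, 4, 4.5, 5, 5.5.
v(2.5) = 4/13, v(3) = 2/7, v(3.5) = 4/15, v(4) = 0.25, v(4.5) = 4/17, v(5) = 2/9, v(5.5) = 4/19.
Sum = Δu · [v(2.5) + v(3) + v(3.5) + ...].
Sum ≈ 0.889058.

0.889058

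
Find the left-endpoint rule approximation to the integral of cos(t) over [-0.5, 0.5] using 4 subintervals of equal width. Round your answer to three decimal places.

0.954

Δt = (0.5 − (-0.5))/4 = 0.25.
Left endpoints: -0.5, -0.25, 0, 0.25.
f(-0.5) ≈ 0.878, f(-0.25) ≈ 0.969, f(0) ≈ 1.000, f(0.25) ≈ 0.969.
Sum = Δt · [f(-0.5) + f(-0.25) + f(0) + f(0.25)].
Sum ≈ 0.954.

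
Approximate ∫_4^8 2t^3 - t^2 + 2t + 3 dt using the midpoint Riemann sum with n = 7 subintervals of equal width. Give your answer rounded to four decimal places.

Δt = (8 − 4)/7 = 4/7.
Midpoints: 30/7, 34/7, 38/7, 6, 46/7, 50/7, 54/7.
f(30/7) = 51669/343, f(34/7) = 74877/343, f(38/7) = 104389/343, f(6) = 411, f(46/7) = 185397/343, f(50/7) = 238429/343, f(54/7) = 300837/343.
Sum = Δt · [f(30/7) + f(34/7) + f(38/7) + ...].
Sum ≈ 1826.8571.

1826.8571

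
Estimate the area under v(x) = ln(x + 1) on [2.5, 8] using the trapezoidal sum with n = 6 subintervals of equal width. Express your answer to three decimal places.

Δx = (8 − 2.5)/6 = 11/12.
v(2.5) ≈ 1.253, v(41/12) ≈ 1.485, v(13/3) ≈ 1.674, v(5.25) ≈ 1.833, v(37/6) ≈ 1.969, v(85/12) ≈ 2.090, v(8) ≈ 2.197.
T_6 = (Δx/2)·[v(x_0) + 2v(x_1) + ... + 2v(x_{5}) + v(x_6)].
Sum ≈ 9.878.

9.878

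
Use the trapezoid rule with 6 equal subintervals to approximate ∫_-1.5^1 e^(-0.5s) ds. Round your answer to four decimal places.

3.0319

Δs = (1 − (-1.5))/6 = 5/12.
f(-1.5) ≈ 2.1170, f(-13/12) ≈ 1.7189, f(-2/3) ≈ 1.3956, f(-0.25) ≈ 1.1331, f(1/6) ≈ 0.9200, f(7/12) ≈ 0.7470, f(1) ≈ 0.6065.
T_6 = (Δs/2)·[f(s_0) + 2f(s_1) + ... + 2f(s_{5}) + f(s_6)].
Sum ≈ 3.0319.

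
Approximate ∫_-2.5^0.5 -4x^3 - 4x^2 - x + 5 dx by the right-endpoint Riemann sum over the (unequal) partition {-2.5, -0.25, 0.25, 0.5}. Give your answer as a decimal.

Subinterval widths: 2.25, 0.5, 0.25.
Right endpoints: -0.25, 0.25, 0.5.
f(-0.25) = 5.0625, f(0.25) = 4.4375, f(0.5) = 3.
Sum = Σ Δx_i · f(x_i).
Sum = 14.359375.

14.359375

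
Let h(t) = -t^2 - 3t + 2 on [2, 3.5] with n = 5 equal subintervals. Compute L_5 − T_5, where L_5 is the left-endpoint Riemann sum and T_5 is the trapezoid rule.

L_5 = -19.11.
T_5 = -21.0225.
L_5 − T_5 = 1.9125.

1.9125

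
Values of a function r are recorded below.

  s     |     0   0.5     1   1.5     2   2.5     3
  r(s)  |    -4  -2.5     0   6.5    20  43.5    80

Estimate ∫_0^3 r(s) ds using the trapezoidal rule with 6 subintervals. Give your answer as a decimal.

52.75

Δs = 0.5.
T_6 = (0.5/2)·[(-4) + 2·(-2.5) + 2·0 + 2·6.5 + 2·20 + 2·43.5 + 80] = 52.75.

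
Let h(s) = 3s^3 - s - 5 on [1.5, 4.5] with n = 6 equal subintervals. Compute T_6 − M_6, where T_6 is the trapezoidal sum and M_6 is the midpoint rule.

T_6 = 283.125.
M_6 = 278.0625.
T_6 − M_6 = 5.0625.

5.0625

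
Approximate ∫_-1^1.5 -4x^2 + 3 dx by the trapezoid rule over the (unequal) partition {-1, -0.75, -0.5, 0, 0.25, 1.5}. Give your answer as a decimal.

Subinterval widths: 0.25, 0.25, 0.5, 0.25, 1.25.
f(-1) = -1, f(-0.75) = 0.75, f(-0.5) = 2, f(0) = 3, f(0.25) = 2.75, f(1.5) = -6.
On each subinterval the trapezoid contributes (Δx_i/2)·[f(x_{i-1}) + f(x_i)].
Sum = 0.25.

0.25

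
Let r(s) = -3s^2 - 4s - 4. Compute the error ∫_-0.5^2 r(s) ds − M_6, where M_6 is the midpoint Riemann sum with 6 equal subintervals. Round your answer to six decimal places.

-0.108507

Exact integral: ∫_-0.5^2 r(s) ds = -25.625.
M_6 ≈ -25.51649306.
Error ≈ -25.625 − (-25.51649306) ≈ -0.108507.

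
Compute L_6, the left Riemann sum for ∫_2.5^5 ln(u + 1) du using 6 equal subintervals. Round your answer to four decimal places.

3.7519

Δu = (5 − 2.5)/6 = 5/12.
Left endpoints: 2.5, 35/12, 10/3, 3.75, 25/6, 55/12.
f(2.5) ≈ 1.2528, f(35/12) ≈ 1.3652, f(10/3) ≈ 1.4663, f(3.75) ≈ 1.5581, f(25/6) ≈ 1.6422, f(55/12) ≈ 1.7198.
Sum = Δu · [f(2.5) + f(35/12) + f(10/3) + ...].
Sum ≈ 3.7519.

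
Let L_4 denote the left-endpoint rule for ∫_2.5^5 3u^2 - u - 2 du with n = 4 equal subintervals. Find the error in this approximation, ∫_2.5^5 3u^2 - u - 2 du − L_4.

16.30859375

Exact integral: ∫_2.5^5 f(u) du = 95.
L_4 = 78.69140625.
Error = 95 − 78.69140625 = 16.30859375.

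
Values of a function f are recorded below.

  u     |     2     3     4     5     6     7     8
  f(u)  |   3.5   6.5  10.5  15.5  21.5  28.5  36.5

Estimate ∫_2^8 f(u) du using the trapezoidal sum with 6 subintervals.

102.5

Δu = 1.
T_6 = (1/2)·[3.5 + 2·6.5 + 2·10.5 + 2·15.5 + 2·21.5 + 2·28.5 + 36.5] = 102.5.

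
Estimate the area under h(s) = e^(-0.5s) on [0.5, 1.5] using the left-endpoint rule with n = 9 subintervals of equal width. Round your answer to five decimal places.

Δs = (1.5 − 0.5)/9 = 1/9.
Left endpoints: 0.5, 11/18, 13/18, 5/6, 17/18, 19/18, 7/6, 23/18, 25/18.
h(0.5) ≈ 0.77880, h(11/18) ≈ 0.73671, h(13/18) ≈ 0.69690, h(5/6) ≈ 0.65924, h(17/18) ≈ 0.62361, h(19/18) ≈ 0.58991, h(7/6) ≈ 0.55804, h(23/18) ≈ 0.52788, h(25/18) ≈ 0.49935.
Sum = Δs · [h(0.5) + h(11/18) + h(13/18) + ...].
Sum ≈ 0.63005.

0.63005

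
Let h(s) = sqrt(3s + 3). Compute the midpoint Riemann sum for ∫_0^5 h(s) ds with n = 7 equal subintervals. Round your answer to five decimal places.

Δs = (5 − 0)/7 = 5/7.
Midpoints: 5/14, 15/14, 25/14, 2.5, 45/14, 55/14, 65/14.
h(5/14) ≈ 2.01778, h(15/14) ≈ 2.49285, h(25/14) ≈ 2.89087, h(2.5) ≈ 3.24037, h(45/14) ≈ 3.55568, h(55/14) ≈ 3.84522, h(65/14) ≈ 4.11443.
Sum = Δs · [h(5/14) + h(15/14) + h(25/14) + ...].
Sum ≈ 15.82657.

15.82657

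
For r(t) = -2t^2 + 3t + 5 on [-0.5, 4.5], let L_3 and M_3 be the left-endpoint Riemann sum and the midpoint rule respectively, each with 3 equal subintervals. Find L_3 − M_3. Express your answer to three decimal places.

L_3 ≈ 10.37037.
M_3 ≈ -3.51852.
L_3 − M_3 ≈ 13.889.

13.889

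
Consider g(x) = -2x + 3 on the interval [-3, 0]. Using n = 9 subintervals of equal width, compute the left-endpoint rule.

19

Δx = (0 − (-3))/9 = 1/3.
Left endpoints: -3, -8/3, -7/3, -2, -5/3, -4/3, -1, -2/3, -1/3.
g(-3) = 9, g(-8/3) = 25/3, g(-7/3) = 23/3, g(-2) = 7, g(-5/3) = 19/3, g(-4/3) = 17/3, g(-1) = 5, g(-2/3) = 13/3, g(-1/3) = 11/3.
Sum = Δx · [g(-3) + g(-8/3) + g(-7/3) + ...].
Sum = 19.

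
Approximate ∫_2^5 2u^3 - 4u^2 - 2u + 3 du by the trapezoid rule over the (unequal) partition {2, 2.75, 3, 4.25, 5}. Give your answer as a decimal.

144.703125

Subinterval widths: 0.75, 0.25, 1.25, 0.75.
f(2) = -1, f(2.75) = 8.84375, f(3) = 15, f(4.25) = 75.78125, f(5) = 143.
On each subinterval the trapezoid contributes (Δu_i/2)·[f(u_{i-1}) + f(u_i)].
Sum = 144.703125.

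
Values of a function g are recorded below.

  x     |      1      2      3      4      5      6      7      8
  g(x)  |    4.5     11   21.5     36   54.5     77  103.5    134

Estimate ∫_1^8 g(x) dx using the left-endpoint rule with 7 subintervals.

Δx = 1.
Sum = 1·[4.5 + 11 + 21.5 + 36 + 54.5 + 77 + 103.5] = 308.

308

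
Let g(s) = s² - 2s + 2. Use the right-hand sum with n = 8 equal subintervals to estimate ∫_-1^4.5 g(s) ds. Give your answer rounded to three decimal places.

Δs = (4.5 − (-1))/8 = 0.6875.
Right endpoints: -0.3125, 0.375, 1.0625, 1.75, 2.4375, 3.125, 3.8125, 4.5.
g(-0.3125) = 2.72265625, g(0.375) = 1.390625, g(1.0625) = 1.00390625, g(1.75) = 1.5625, g(2.4375) = 3.06640625, g(3.125) = 5.515625, g(3.8125) = 8.91015625, g(4.5) = 13.25.
Sum = Δs · [g(-0.3125) + g(0.375) + g(1.0625) + ...].
Sum ≈ 25.728.

25.728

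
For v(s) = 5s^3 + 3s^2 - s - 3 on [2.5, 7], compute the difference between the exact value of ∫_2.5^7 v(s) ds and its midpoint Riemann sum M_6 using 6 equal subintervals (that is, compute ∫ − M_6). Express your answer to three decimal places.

Exact integral: ∫_2.5^7 v(s) ds = 3244.921875.
M_6 ≈ 3229.25977.
Error ≈ 3244.921875 − 3229.25977 ≈ 15.662.

15.662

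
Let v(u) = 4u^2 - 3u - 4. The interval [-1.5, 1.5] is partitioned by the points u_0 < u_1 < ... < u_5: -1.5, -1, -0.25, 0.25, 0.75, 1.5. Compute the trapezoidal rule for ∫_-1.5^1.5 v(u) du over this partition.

Subinterval widths: 0.5, 0.75, 0.5, 0.5, 0.75.
v(-1.5) = 9.5, v(-1) = 3, v(-0.25) = -3, v(0.25) = -4.5, v(0.75) = -4, v(1.5) = 0.5.
On each subinterval the trapezoid contributes (Δu_i/2)·[v(u_{i-1}) + v(u_i)].
Sum = -2.1875.

-2.1875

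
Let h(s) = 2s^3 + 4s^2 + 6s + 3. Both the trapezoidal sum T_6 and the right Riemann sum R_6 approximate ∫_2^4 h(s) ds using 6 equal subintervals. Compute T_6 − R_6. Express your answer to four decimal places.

T_6 ≈ 237.481481.
R_6 ≈ 266.148148.
T_6 − R_6 ≈ -28.6667.

-28.6667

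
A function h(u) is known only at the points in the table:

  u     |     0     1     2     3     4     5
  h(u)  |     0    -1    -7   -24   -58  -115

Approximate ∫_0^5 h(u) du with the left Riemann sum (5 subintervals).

Δu = 1.
Sum = 1·[0 + (-1) + (-7) + (-24) + (-58)] = -90.

-90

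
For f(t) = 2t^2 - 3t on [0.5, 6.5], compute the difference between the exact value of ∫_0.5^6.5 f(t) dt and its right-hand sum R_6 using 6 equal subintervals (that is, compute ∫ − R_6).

-35

Exact integral: ∫_0.5^6.5 f(t) dt = 120.
R_6 = 155.
Error = 120 − 155 = -35.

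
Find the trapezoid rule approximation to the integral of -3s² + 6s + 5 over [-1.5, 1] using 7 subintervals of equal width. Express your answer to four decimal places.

Δs = (1 − (-1.5))/7 = 5/14.
f(-1.5) = -10.75, f(-8/7) = -283/49, f(-11/14) = -307/196, f(-3/7) = 92/49, f(-1/14) = 893/196, f(2/7) = 317/49, f(9/14) = 1493/196, f(1) = 8.
T_7 = (Δs/2)·[f(s_0) + 2f(s_1) + ... + 2f(s_{6}) + f(s_7)].
Sum ≈ 4.2156.

4.2156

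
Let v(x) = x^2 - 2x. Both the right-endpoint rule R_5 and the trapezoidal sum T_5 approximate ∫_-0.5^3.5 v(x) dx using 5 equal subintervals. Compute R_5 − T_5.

R_5 = 4.36.
T_5 = 2.76.
R_5 − T_5 = 1.6.

1.6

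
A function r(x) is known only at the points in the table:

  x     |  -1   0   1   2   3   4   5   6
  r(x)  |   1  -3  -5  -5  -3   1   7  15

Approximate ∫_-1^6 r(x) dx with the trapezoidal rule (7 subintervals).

0

Δx = 1.
T_7 = (1/2)·[1 + 2·(-3) + 2·(-5) + 2·(-5) + 2·(-3) + 2·1 + 2·7 + 15] = 0.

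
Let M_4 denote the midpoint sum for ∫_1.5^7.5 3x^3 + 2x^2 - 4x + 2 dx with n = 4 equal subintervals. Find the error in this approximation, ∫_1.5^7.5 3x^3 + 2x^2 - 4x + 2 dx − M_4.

Exact integral: ∫_1.5^7.5 f(x) dx = 2552.25.
M_4 = 2504.4375.
Error = 2552.25 − 2504.4375 = 47.8125.

47.8125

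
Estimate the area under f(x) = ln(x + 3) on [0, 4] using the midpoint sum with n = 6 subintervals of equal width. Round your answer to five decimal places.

Δx = (4 − 0)/6 = 2/3.
Midpoints: 1/3, 1, 5/3, 7/3, 3, 11/3.
f(1/3) ≈ 1.20397, f(1) ≈ 1.38629, f(5/3) ≈ 1.54045, f(7/3) ≈ 1.67398, f(3) ≈ 1.79176, f(11/3) ≈ 1.89712.
Sum = Δx · [f(1/3) + f(1) + f(5/3) + ...].
Sum ≈ 6.32905.

6.32905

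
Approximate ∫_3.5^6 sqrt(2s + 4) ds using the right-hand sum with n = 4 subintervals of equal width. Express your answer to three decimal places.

9.384

Δs = (6 − 3.5)/4 = 0.625.
Right endpoints: 4.125, 4.75, 5.375, 6.
f(4.125) ≈ 3.500, f(4.75) ≈ 3.674, f(5.375) ≈ 3.841, f(6) ≈ 4.000.
Sum = Δs · [f(4.125) + f(4.75) + f(5.375) + f(6)].
Sum ≈ 9.384.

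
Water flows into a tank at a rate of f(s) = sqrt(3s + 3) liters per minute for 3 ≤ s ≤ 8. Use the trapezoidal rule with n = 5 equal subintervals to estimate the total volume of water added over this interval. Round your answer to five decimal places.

21.92731

Δs = (8 − 3)/5 = 1.
f(3) ≈ 3.46410, f(4) ≈ 3.87298, f(5) ≈ 4.24264, f(6) ≈ 4.58258, f(7) ≈ 4.89898, f(8) ≈ 5.19615.
T_5 = (Δs/2)·[f(s_0) + 2f(s_1) + ... + 2f(s_{4}) + f(s_5)].
Sum ≈ 21.92731.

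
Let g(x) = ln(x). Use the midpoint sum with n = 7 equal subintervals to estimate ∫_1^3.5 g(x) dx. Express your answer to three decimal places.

Δx = (3.5 − 1)/7 = 5/14.
Midpoints: 33/28, 43/28, 53/28, 2.25, 73/28, 83/28, 93/28.
g(33/28) ≈ 0.164, g(43/28) ≈ 0.429, g(53/28) ≈ 0.638, g(2.25) ≈ 0.811, g(73/28) ≈ 0.958, g(83/28) ≈ 1.087, g(93/28) ≈ 1.200.
Sum = Δx · [g(33/28) + g(43/28) + g(53/28) + ...].
Sum ≈ 1.888.

1.888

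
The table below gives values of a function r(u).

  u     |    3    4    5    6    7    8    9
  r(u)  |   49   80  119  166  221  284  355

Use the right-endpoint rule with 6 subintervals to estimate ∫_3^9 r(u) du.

Δu = 1.
Sum = 1·[80 + 119 + 166 + 221 + 284 + 355] = 1225.

1225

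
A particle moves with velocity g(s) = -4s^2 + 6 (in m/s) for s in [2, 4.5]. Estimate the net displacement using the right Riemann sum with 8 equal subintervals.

-106.15234375

Δs = (4.5 − 2)/8 = 0.3125.
Right endpoints: 2.3125, 2.625, 2.9375, 3.25, 3.5625, 3.875, 4.1875, 4.5.
g(2.3125) = -15.390625, g(2.625) = -21.5625, g(2.9375) = -28.515625, g(3.25) = -36.25, g(3.5625) = -44.765625, g(3.875) = -54.0625, g(4.1875) = -64.140625, g(4.5) = -75.
Sum = Δs · [g(2.3125) + g(2.625) + g(2.9375) + ...].
Sum = -106.15234375.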